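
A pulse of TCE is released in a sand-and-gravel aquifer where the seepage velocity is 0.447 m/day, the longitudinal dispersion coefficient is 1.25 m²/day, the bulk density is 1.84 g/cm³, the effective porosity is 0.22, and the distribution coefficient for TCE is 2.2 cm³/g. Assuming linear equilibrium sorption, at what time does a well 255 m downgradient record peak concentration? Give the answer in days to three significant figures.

Retardation factor R = 1 + ρ_b·K_d/n = 1 + 1.84 × 2.2/0.22 = 19.40.
Sorption retards both mechanisms: v_R = v/R = 0.02304 m/day, D_R = D/R = 0.06443 m²/day.
Peak time from v_R²t² + 2D_R t − x² = 0: t = (√(D_R² + v_R²x²) − D_R)/v_R².
√(D_R² + v_R²x²) = √(0.06443² + 0.02304² × 255²) = 5.876; v_R² = 0.0005308.
t = (5.876 − 0.06443)/0.0005308 = 10900 days.

10900 days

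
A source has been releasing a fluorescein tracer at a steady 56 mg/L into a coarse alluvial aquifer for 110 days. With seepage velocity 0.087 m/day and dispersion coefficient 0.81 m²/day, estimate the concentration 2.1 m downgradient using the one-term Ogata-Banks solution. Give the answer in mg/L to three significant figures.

For a continuous step input, C/C₀ ≈ ½·erfc((x−vt)/(2√(Dt))).
vt = 0.087 × 110 = 9.57 m and 2√(Dt) = 2√(0.81 × 110) = 18.88 m.
Argument (x−vt)/(2√(Dt)) = (2.1 − 9.57)/18.88 = -0.3957; ½·erfc(-0.3957) = 0.7121.
C = 56 × 0.7121 = 39.9 mg/L.

39.9 mg/L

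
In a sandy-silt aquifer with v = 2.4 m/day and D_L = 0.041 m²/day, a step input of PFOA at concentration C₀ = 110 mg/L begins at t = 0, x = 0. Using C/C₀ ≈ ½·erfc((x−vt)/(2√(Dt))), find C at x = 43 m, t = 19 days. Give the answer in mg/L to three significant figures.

108 mg/L

For a continuous step input, C/C₀ ≈ ½·erfc((x−vt)/(2√(Dt))).
vt = 2.4 × 19 = 45.6 m and 2√(Dt) = 2√(0.041 × 19) = 1.765 m.
Argument (x−vt)/(2√(Dt)) = (43 − 45.6)/1.765 = -1.473; ½·erfc(-1.473) = 0.9814.
C = 110 × 0.9814 = 108 mg/L.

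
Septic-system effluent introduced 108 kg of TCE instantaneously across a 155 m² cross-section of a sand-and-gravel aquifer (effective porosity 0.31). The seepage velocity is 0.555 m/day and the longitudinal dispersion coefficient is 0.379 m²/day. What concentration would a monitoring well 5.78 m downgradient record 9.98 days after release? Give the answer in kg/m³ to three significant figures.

0.325 kg/m³

For an instantaneous plane source, C(x,t) = M/(n_e·A·√(4πDt)) · exp(−(x−vt)²/(4Dt)), with n_e·A the pore (flow) area.
Plume center vt = 0.555 × 9.98 = 5.5389 m, so the well at 5.78 m is 0.2411 m downgradient of the peak.
√(4πDt) = 6.894 m, giving peak height M/(n_e·A·√(4πDt)) = 108/(0.31 × 155 × 6.894) = 0.3260 kg/m³.
(x−vt)²/(4Dt) = (0.2411)²/(4 × 0.379 × 9.98) = 0.003842; exp(−0.003842) = 0.9962.
C = 0.3260 × 0.9962 = 0.325 kg/m³.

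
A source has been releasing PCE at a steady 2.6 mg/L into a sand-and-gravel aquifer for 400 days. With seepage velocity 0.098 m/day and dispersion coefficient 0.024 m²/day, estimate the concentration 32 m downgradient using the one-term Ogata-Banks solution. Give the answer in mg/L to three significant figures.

2.47 mg/L

For a continuous step input, C/C₀ ≈ ½·erfc((x−vt)/(2√(Dt))).
vt = 0.098 × 400 = 39.2 m and 2√(Dt) = 2√(0.024 × 400) = 6.197 m.
Argument (x−vt)/(2√(Dt)) = (32 − 39.2)/6.197 = -1.162; ½·erfc(-1.162) = 0.9498.
C = 2.6 × 0.9498 = 2.47 mg/L.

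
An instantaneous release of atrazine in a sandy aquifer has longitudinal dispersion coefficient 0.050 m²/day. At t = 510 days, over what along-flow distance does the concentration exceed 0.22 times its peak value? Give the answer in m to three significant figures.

24.9 m

The plume is Gaussian with σ = √(2Dt) = √(2 × 0.050 × 510) = 7.141 m.
C/C_peak = exp(−Δx²/(2σ²)) = 0.22 ⇒ Δx = σ·√(−2 ln 0.22) = 7.141 × 1.740 = 12.43 m.
Width = 2Δx = 24.9 m.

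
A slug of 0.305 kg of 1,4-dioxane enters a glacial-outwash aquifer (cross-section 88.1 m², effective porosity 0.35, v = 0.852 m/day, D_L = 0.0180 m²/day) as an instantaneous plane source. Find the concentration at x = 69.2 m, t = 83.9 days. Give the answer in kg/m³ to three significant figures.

For an instantaneous plane source, C(x,t) = M/(n_e·A·√(4πDt)) · exp(−(x−vt)²/(4Dt)), with n_e·A the pore (flow) area.
Plume center vt = 0.852 × 83.9 = 71.4828 m, so the well at 69.2 m is 2.2828 m upgradient of the peak.
√(4πDt) = 4.356 m, giving peak height M/(n_e·A·√(4πDt)) = 0.305/(0.35 × 88.1 × 4.356) = 0.002271 kg/m³.
(x−vt)²/(4Dt) = (-2.2828)²/(4 × 0.0180 × 83.9) = 0.8627; exp(−0.8627) = 0.4220.
C = 0.002271 × 0.4220 = 0.000958 kg/m³.

0.000958 kg/m³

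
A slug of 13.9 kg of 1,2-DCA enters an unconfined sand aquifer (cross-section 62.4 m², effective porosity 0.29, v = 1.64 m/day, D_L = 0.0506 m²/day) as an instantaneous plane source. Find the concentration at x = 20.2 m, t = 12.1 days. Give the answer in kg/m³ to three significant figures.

0.263 kg/m³

For an instantaneous plane source, C(x,t) = M/(n_e·A·√(4πDt)) · exp(−(x−vt)²/(4Dt)), with n_e·A the pore (flow) area.
Plume center vt = 1.64 × 12.1 = 19.844 m, so the well at 20.2 m is 0.356 m downgradient of the peak.
√(4πDt) = 2.774 m, giving peak height M/(n_e·A·√(4πDt)) = 13.9/(0.29 × 62.4 × 2.774) = 0.2769 kg/m³.
(x−vt)²/(4Dt) = (0.356)²/(4 × 0.0506 × 12.1) = 0.05175; exp(−0.05175) = 0.9496.
C = 0.2769 × 0.9496 = 0.263 kg/m³.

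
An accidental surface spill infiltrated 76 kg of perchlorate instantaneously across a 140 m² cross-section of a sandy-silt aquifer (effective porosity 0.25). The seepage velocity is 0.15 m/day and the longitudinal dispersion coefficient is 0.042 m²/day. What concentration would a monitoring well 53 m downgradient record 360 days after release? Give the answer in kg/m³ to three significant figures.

0.155 kg/m³

For an instantaneous plane source, C(x,t) = M/(n_e·A·√(4πDt)) · exp(−(x−vt)²/(4Dt)), with n_e·A the pore (flow) area.
Plume center vt = 0.15 × 360 = 54 m, so the well at 53 m is 1 m upgradient of the peak.
√(4πDt) = 13.78 m, giving peak height M/(n_e·A·√(4πDt)) = 76/(0.25 × 140 × 13.78) = 0.1576 kg/m³.
(x−vt)²/(4Dt) = (-1)²/(4 × 0.042 × 360) = 0.01653; exp(−0.01653) = 0.9836.
C = 0.1576 × 0.9836 = 0.155 kg/m³.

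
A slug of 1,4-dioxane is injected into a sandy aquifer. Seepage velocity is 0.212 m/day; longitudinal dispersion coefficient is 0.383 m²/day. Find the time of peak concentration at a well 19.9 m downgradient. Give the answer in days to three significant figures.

For the 1D instantaneous-source solution, setting ∂C/∂t = 0 at fixed x gives v²t² + 2Dt − x² = 0, so t = (√(D² + v²x²) − D)/v².
√(D² + v²x²) = √(0.383² + 0.212² × 19.9²) = 4.236; v² = 0.044944.
t = (4.236 − 0.383)/0.044944 = 85.7 days (vs. the pure-advection estimate x/v = 93.9 d).

85.7 days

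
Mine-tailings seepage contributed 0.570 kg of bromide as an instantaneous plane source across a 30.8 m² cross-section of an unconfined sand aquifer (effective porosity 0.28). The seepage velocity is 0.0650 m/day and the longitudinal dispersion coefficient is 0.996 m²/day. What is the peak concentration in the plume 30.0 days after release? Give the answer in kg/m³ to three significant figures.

0.00341 kg/m³

The peak of an instantaneous 1D plume sits at x = vt; there the Gaussian factor is 1 and C_max = M/(n_e·A·√(4πDt)), where n_e·A is the pore area the mass is dissolved in.
√(4πDt) = √(4π × 0.996 × 30.0) = 19.38 m, so C_max = 0.570/(0.28 × 30.8 × 19.38) = 0.00341 kg/m³.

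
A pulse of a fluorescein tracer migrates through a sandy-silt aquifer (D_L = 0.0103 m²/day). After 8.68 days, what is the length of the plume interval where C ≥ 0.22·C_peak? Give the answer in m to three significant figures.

The plume is Gaussian with σ = √(2Dt) = √(2 × 0.0103 × 8.68) = 0.4229 m.
C/C_peak = exp(−Δx²/(2σ²)) = 0.22 ⇒ Δx = σ·√(−2 ln 0.22) = 0.4229 × 1.740 = 0.7358 m.
Width = 2Δx = 1.47 m.

1.47 m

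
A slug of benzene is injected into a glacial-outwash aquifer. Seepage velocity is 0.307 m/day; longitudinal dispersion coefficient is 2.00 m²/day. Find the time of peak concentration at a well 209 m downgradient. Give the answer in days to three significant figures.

660 days

For the 1D instantaneous-source solution, setting ∂C/∂t = 0 at fixed x gives v²t² + 2Dt − x² = 0, so t = (√(D² + v²x²) − D)/v².
√(D² + v²x²) = √(2.00² + 0.307² × 209²) = 64.19; v² = 0.094249.
t = (64.19 − 2.00)/0.094249 = 660 days (vs. the pure-advection estimate x/v = 681 d).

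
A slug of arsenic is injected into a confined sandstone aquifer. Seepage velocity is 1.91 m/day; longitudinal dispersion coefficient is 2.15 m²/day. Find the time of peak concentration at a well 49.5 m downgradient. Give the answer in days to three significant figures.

25.3 days

For the 1D instantaneous-source solution, setting ∂C/∂t = 0 at fixed x gives v²t² + 2Dt − x² = 0, so t = (√(D² + v²x²) − D)/v².
√(D² + v²x²) = √(2.15² + 1.91² × 49.5²) = 94.57; v² = 3.6481.
t = (94.57 − 2.15)/3.6481 = 25.3 days (vs. the pure-advection estimate x/v = 25.9 d).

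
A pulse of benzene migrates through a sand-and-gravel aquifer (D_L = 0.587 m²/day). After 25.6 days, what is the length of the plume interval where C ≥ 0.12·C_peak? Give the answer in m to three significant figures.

The plume is Gaussian with σ = √(2Dt) = √(2 × 0.587 × 25.6) = 5.482 m.
C/C_peak = exp(−Δx²/(2σ²)) = 0.12 ⇒ Δx = σ·√(−2 ln 0.12) = 5.482 × 2.059 = 11.29 m.
Width = 2Δx = 22.6 m.

22.6 m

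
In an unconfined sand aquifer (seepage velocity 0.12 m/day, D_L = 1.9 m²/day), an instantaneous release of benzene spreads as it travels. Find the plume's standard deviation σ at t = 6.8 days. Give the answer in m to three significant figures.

5.08 m

Dispersive spreading gives a Gaussian with σ² = 2Dt; advection only shifts the center.
σ = √(2 × 1.9 × 6.8) = 5.08 m.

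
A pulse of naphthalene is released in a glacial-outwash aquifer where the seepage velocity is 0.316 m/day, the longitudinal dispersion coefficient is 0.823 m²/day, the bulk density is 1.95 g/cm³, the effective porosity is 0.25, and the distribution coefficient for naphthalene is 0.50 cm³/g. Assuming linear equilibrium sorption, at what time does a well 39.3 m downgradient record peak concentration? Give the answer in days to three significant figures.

Retardation factor R = 1 + ρ_b·K_d/n = 1 + 1.95 × 0.50/0.25 = 4.900.
Sorption retards both mechanisms: v_R = v/R = 0.06449 m/day, D_R = D/R = 0.1680 m²/day.
Peak time from v_R²t² + 2D_R t − x² = 0: t = (√(D_R² + v_R²x²) − D_R)/v_R².
√(D_R² + v_R²x²) = √(0.1680² + 0.06449² × 39.3²) = 2.540; v_R² = 0.004159.
t = (2.540 − 0.1680)/0.004159 = 570 days.

570 days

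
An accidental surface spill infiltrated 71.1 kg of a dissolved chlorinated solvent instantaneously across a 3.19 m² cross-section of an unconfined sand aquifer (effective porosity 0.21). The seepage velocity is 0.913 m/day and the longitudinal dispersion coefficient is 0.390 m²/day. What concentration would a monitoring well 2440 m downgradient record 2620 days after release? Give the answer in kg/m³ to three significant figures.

For an instantaneous plane source, C(x,t) = M/(n_e·A·√(4πDt)) · exp(−(x−vt)²/(4Dt)), with n_e·A the pore (flow) area.
Plume center vt = 0.913 × 2620 = 2392.06 m, so the well at 2440 m is 47.94 m downgradient of the peak.
√(4πDt) = 113.3 m, giving peak height M/(n_e·A·√(4πDt)) = 71.1/(0.21 × 3.19 × 113.3) = 0.9368 kg/m³.
(x−vt)²/(4Dt) = (47.94)²/(4 × 0.390 × 2620) = 0.5623; exp(−0.5623) = 0.5699.
C = 0.9368 × 0.5699 = 0.534 kg/m³.

0.534 kg/m³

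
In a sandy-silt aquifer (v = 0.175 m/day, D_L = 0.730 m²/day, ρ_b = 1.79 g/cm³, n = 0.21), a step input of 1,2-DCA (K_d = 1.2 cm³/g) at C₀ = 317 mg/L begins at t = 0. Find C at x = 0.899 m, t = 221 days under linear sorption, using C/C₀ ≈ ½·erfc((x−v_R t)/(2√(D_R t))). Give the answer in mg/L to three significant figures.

216 mg/L

Retardation factor R = 1 + ρ_b·K_d/n = 1 + 1.79 × 1.2/0.21 = 11.23.
Sorption retards both mechanisms: v_R = v/R = 0.01558 m/day, D_R = D/R = 0.06500 m²/day.
v_R·t = 0.01558 × 221 = 3.44318 m; 2√(D_R t) = 7.580 m; argument = (0.899 − 3.44318)/7.580 = -0.3356.
C = C₀ × ½·erfc(-0.3356) = 317 × 0.6825 = 216 mg/L.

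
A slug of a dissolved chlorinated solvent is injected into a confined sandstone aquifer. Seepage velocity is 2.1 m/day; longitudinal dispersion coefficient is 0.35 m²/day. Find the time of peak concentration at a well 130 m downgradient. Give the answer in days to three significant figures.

61.8 days

For the 1D instantaneous-source solution, setting ∂C/∂t = 0 at fixed x gives v²t² + 2Dt − x² = 0, so t = (√(D² + v²x²) − D)/v².
√(D² + v²x²) = √(0.35² + 2.1² × 130²) = 273.0; v² = 4.41.
t = (273.0 − 0.35)/4.41 = 61.8 days (vs. the pure-advection estimate x/v = 61.9 d).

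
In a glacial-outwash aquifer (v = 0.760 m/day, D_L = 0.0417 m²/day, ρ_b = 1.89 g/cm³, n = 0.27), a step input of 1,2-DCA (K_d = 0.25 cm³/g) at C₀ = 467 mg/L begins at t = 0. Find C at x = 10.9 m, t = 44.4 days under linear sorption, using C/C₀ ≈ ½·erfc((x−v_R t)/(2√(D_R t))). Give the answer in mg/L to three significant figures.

412 mg/L

Retardation factor R = 1 + ρ_b·K_d/n = 1 + 1.89 × 0.25/0.27 = 2.750.
Sorption retards both mechanisms: v_R = v/R = 0.2764 m/day, D_R = D/R = 0.01516 m²/day.
v_R·t = 0.2764 × 44.4 = 12.27216 m; 2√(D_R t) = 1.641 m; argument = (10.9 − 12.27216)/1.641 = -0.8362.
C = C₀ × ½·erfc(-0.8362) = 467 × 0.8815 = 412 mg/L.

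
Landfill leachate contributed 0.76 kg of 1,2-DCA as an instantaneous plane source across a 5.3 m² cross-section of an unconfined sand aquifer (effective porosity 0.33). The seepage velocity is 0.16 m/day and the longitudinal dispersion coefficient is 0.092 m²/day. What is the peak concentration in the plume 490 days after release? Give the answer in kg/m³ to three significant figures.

The peak of an instantaneous 1D plume sits at x = vt; there the Gaussian factor is 1 and C_max = M/(n_e·A·√(4πDt)), where n_e·A is the pore area the mass is dissolved in.
√(4πDt) = √(4π × 0.092 × 490) = 23.80 m, so C_max = 0.76/(0.33 × 5.3 × 23.80) = 0.0183 kg/m³.

0.0183 kg/m³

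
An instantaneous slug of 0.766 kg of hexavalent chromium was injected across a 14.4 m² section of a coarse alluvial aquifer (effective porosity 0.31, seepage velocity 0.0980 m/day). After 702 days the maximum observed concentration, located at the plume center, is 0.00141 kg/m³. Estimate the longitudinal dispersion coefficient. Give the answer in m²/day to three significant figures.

1.68 m²/day

At the plume center C_max = M/(n_e·A·√(4πDt)), so D = M²/(4πt·(n_e·A·C_max)²).
n_e·A·C_max = 0.31 × 14.4 × 0.00141 = 0.006294 kg/m.
D = 0.766²/(4π × 702 × 0.006294²) = 1.68 m²/day.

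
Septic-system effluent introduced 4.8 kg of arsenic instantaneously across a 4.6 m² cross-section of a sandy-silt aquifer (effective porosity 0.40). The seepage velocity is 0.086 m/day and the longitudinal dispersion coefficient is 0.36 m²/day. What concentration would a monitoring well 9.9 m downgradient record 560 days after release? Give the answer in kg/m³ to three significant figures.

For an instantaneous plane source, C(x,t) = M/(n_e·A·√(4πDt)) · exp(−(x−vt)²/(4Dt)), with n_e·A the pore (flow) area.
Plume center vt = 0.086 × 560 = 48.16 m, so the well at 9.9 m is 38.26 m upgradient of the peak.
√(4πDt) = 50.33 m, giving peak height M/(n_e·A·√(4πDt)) = 4.8/(0.40 × 4.6 × 50.33) = 0.05183 kg/m³.
(x−vt)²/(4Dt) = (-38.26)²/(4 × 0.36 × 560) = 1.815; exp(−1.815) = 0.1628.
C = 0.05183 × 0.1628 = 0.00844 kg/m³.

0.00844 kg/m³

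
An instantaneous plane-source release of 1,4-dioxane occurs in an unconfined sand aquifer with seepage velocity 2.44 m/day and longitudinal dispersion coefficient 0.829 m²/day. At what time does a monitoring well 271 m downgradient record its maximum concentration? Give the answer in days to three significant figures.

111 days

For the 1D instantaneous-source solution, setting ∂C/∂t = 0 at fixed x gives v²t² + 2Dt − x² = 0, so t = (√(D² + v²x²) − D)/v².
√(D² + v²x²) = √(0.829² + 2.44² × 271²) = 661.2; v² = 5.9536.
t = (661.2 − 0.829)/5.9536 = 111 days (vs. the pure-advection estimate x/v = 111 d).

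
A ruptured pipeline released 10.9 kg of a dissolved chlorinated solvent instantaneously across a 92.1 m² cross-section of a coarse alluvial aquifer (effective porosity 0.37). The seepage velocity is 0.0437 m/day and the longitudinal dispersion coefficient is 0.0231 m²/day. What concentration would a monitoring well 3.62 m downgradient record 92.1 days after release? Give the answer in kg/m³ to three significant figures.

For an instantaneous plane source, C(x,t) = M/(n_e·A·√(4πDt)) · exp(−(x−vt)²/(4Dt)), with n_e·A the pore (flow) area.
Plume center vt = 0.0437 × 92.1 = 4.02477 m, so the well at 3.62 m is 0.40477 m upgradient of the peak.
√(4πDt) = 5.171 m, giving peak height M/(n_e·A·√(4πDt)) = 10.9/(0.37 × 92.1 × 5.171) = 0.06186 kg/m³.
(x−vt)²/(4Dt) = (-0.40477)²/(4 × 0.0231 × 92.1) = 0.01925; exp(−0.01925) = 0.9809.
C = 0.06186 × 0.9809 = 0.0607 kg/m³.

0.0607 kg/m³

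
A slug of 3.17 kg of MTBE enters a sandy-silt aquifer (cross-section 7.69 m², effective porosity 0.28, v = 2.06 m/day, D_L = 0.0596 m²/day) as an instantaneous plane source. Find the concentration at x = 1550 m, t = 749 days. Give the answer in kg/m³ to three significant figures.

For an instantaneous plane source, C(x,t) = M/(n_e·A·√(4πDt)) · exp(−(x−vt)²/(4Dt)), with n_e·A the pore (flow) area.
Plume center vt = 2.06 × 749 = 1542.94 m, so the well at 1550 m is 7.06 m downgradient of the peak.
√(4πDt) = 23.68 m, giving peak height M/(n_e·A·√(4πDt)) = 3.17/(0.28 × 7.69 × 23.68) = 0.06217 kg/m³.
(x−vt)²/(4Dt) = (7.06)²/(4 × 0.0596 × 749) = 0.2791; exp(−0.2791) = 0.7565.
C = 0.06217 × 0.7565 = 0.0470 kg/m³.

0.0470 kg/m³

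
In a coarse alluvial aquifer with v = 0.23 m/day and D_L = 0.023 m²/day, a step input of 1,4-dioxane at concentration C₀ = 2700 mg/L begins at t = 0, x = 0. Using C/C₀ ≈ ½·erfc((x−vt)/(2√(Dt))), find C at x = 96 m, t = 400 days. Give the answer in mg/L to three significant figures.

For a continuous step input, C/C₀ ≈ ½·erfc((x−vt)/(2√(Dt))).
vt = 0.23 × 400 = 92 m and 2√(Dt) = 2√(0.023 × 400) = 6.066 m.
Argument (x−vt)/(2√(Dt)) = (96 − 92)/6.066 = 0.6594; ½·erfc(0.6594) = 0.1755.
C = 2700 × 0.1755 = 474 mg/L.

474 mg/L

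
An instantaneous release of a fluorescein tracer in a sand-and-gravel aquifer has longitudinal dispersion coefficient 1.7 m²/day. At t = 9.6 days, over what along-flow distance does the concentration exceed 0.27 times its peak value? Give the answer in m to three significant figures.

The plume is Gaussian with σ = √(2Dt) = √(2 × 1.7 × 9.6) = 5.713 m.
C/C_peak = exp(−Δx²/(2σ²)) = 0.27 ⇒ Δx = σ·√(−2 ln 0.27) = 5.713 × 1.618 = 9.244 m.
Width = 2Δx = 18.5 m.

18.5 m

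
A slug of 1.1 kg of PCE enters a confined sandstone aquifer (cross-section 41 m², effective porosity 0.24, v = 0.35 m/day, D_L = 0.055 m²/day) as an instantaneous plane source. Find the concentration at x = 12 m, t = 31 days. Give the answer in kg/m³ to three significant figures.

For an instantaneous plane source, C(x,t) = M/(n_e·A·√(4πDt)) · exp(−(x−vt)²/(4Dt)), with n_e·A the pore (flow) area.
Plume center vt = 0.35 × 31 = 10.85 m, so the well at 12 m is 1.15 m downgradient of the peak.
√(4πDt) = 4.629 m, giving peak height M/(n_e·A·√(4πDt)) = 1.1/(0.24 × 41 × 4.629) = 0.02415 kg/m³.
(x−vt)²/(4Dt) = (1.15)²/(4 × 0.055 × 31) = 0.1939; exp(−0.1939) = 0.8237.
C = 0.02415 × 0.8237 = 0.0199 kg/m³.

0.0199 kg/m³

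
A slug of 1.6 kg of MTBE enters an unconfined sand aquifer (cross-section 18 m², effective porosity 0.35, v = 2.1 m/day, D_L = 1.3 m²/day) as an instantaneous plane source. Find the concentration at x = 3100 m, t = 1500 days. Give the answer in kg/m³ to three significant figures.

For an instantaneous plane source, C(x,t) = M/(n_e·A·√(4πDt)) · exp(−(x−vt)²/(4Dt)), with n_e·A the pore (flow) area.
Plume center vt = 2.1 × 1500 = 3150 m, so the well at 3100 m is 50 m upgradient of the peak.
√(4πDt) = 156.5 m, giving peak height M/(n_e·A·√(4πDt)) = 1.6/(0.35 × 18 × 156.5) = 0.001623 kg/m³.
(x−vt)²/(4Dt) = (-50)²/(4 × 1.3 × 1500) = 0.3205; exp(−0.3205) = 0.7258.
C = 0.001623 × 0.7258 = 0.00118 kg/m³.

0.00118 kg/m³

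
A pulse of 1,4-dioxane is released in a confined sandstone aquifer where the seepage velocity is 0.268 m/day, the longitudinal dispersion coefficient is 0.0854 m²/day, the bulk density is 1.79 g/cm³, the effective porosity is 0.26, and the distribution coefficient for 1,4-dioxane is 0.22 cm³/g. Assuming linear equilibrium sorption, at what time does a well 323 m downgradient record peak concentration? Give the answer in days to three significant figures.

3030 days

Retardation factor R = 1 + ρ_b·K_d/n = 1 + 1.79 × 0.22/0.26 = 2.515.
Sorption retards both mechanisms: v_R = v/R = 0.1066 m/day, D_R = D/R = 0.03396 m²/day.
Peak time from v_R²t² + 2D_R t − x² = 0: t = (√(D_R² + v_R²x²) − D_R)/v_R².
√(D_R² + v_R²x²) = √(0.03396² + 0.1066² × 323²) = 34.43; v_R² = 0.01136.
t = (34.43 − 0.03396)/0.01136 = 3030 days.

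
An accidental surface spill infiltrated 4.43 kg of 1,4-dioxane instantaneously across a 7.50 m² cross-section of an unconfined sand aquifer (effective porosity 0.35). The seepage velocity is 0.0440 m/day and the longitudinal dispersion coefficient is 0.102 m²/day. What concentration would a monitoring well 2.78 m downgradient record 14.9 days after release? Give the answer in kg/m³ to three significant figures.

0.184 kg/m³

For an instantaneous plane source, C(x,t) = M/(n_e·A·√(4πDt)) · exp(−(x−vt)²/(4Dt)), with n_e·A the pore (flow) area.
Plume center vt = 0.0440 × 14.9 = 0.6556 m, so the well at 2.78 m is 2.1244 m downgradient of the peak.
√(4πDt) = 4.370 m, giving peak height M/(n_e·A·√(4πDt)) = 4.43/(0.35 × 7.50 × 4.370) = 0.3862 kg/m³.
(x−vt)²/(4Dt) = (2.1244)²/(4 × 0.102 × 14.9) = 0.7424; exp(−0.7424) = 0.4760.
C = 0.3862 × 0.4760 = 0.184 kg/m³.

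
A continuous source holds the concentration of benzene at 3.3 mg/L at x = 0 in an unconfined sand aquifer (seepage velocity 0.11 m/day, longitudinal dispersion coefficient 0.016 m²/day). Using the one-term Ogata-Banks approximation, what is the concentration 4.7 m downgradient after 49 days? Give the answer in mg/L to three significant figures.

2.34 mg/L

For a continuous step input, C/C₀ ≈ ½·erfc((x−vt)/(2√(Dt))).
vt = 0.11 × 49 = 5.39 m and 2√(Dt) = 2√(0.016 × 49) = 1.771 m.
Argument (x−vt)/(2√(Dt)) = (4.7 − 5.39)/1.771 = -0.3896; ½·erfc(-0.3896) = 0.7092.
C = 3.3 × 0.7092 = 2.34 mg/L.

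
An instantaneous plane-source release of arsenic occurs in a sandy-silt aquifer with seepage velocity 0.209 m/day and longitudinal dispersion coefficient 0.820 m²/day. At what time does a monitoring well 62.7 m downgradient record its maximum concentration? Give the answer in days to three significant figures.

For the 1D instantaneous-source solution, setting ∂C/∂t = 0 at fixed x gives v²t² + 2Dt − x² = 0, so t = (√(D² + v²x²) − D)/v².
√(D² + v²x²) = √(0.820² + 0.209² × 62.7²) = 13.13; v² = 0.043681.
t = (13.13 − 0.820)/0.043681 = 282 days (vs. the pure-advection estimate x/v = 300 d).

282 days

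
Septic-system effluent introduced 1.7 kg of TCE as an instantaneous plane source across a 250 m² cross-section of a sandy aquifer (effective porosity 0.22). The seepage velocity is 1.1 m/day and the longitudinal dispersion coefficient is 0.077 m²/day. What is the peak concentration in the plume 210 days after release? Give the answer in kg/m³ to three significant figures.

The peak of an instantaneous 1D plume sits at x = vt; there the Gaussian factor is 1 and C_max = M/(n_e·A·√(4πDt)), where n_e·A is the pore area the mass is dissolved in.
√(4πDt) = √(4π × 0.077 × 210) = 14.25 m, so C_max = 1.7/(0.22 × 250 × 14.25) = 0.00217 kg/m³.

0.00217 kg/m³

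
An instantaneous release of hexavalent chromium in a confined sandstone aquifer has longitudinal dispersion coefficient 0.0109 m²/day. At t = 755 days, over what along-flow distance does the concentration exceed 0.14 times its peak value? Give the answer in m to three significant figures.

The plume is Gaussian with σ = √(2Dt) = √(2 × 0.0109 × 755) = 4.057 m.
C/C_peak = exp(−Δx²/(2σ²)) = 0.14 ⇒ Δx = σ·√(−2 ln 0.14) = 4.057 × 1.983 = 8.045 m.
Width = 2Δx = 16.1 m.

16.1 m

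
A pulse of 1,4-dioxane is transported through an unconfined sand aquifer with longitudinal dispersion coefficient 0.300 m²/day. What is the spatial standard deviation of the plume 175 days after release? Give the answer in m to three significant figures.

Dispersive spreading gives a Gaussian with σ² = 2Dt; advection only shifts the center.
σ = √(2 × 0.300 × 175) = 10.2 m.

10.2 m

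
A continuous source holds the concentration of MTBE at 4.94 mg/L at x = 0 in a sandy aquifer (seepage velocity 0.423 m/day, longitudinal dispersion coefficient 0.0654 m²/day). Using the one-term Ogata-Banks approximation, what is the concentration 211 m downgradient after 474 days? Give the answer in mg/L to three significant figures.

0.451 mg/L

For a continuous step input, C/C₀ ≈ ½·erfc((x−vt)/(2√(Dt))).
vt = 0.423 × 474 = 200.502 m and 2√(Dt) = 2√(0.0654 × 474) = 11.14 m.
Argument (x−vt)/(2√(Dt)) = (211 − 200.502)/11.14 = 0.9424; ½·erfc(0.9424) = 0.09131.
C = 4.94 × 0.09131 = 0.451 mg/L.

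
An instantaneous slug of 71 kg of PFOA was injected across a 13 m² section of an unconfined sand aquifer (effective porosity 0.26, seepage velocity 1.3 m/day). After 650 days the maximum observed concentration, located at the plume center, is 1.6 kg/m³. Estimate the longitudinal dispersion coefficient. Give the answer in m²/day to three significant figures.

At the plume center C_max = M/(n_e·A·√(4πDt)), so D = M²/(4πt·(n_e·A·C_max)²).
n_e·A·C_max = 0.26 × 13 × 1.6 = 5.408 kg/m.
D = 71²/(4π × 650 × 5.408²) = 0.0211 m²/day.

0.0211 m²/day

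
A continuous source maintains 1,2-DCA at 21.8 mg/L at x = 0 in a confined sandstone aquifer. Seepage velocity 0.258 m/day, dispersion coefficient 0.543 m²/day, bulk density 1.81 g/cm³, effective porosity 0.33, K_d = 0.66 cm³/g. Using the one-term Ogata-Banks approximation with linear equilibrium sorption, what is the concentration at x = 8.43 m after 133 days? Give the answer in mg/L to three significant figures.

9.35 mg/L

Retardation factor R = 1 + ρ_b·K_d/n = 1 + 1.81 × 0.66/0.33 = 4.620.
Sorption retards both mechanisms: v_R = v/R = 0.05584 m/day, D_R = D/R = 0.1175 m²/day.
v_R·t = 0.05584 × 133 = 7.42672 m; 2√(D_R t) = 7.906 m; argument = (8.43 − 7.42672)/7.906 = 0.1269.
C = C₀ × ½·erfc(0.1269) = 21.8 × 0.4288 = 9.35 mg/L.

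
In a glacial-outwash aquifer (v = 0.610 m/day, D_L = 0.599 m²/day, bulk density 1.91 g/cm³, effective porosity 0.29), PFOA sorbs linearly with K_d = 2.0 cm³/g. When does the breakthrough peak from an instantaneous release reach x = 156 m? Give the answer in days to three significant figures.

Retardation factor R = 1 + ρ_b·K_d/n = 1 + 1.91 × 2.0/0.29 = 14.17.
Sorption retards both mechanisms: v_R = v/R = 0.04305 m/day, D_R = D/R = 0.04227 m²/day.
Peak time from v_R²t² + 2D_R t − x² = 0: t = (√(D_R² + v_R²x²) − D_R)/v_R².
√(D_R² + v_R²x²) = √(0.04227² + 0.04305² × 156²) = 6.716; v_R² = 0.001853.
t = (6.716 − 0.04227)/0.001853 = 3600 days.

3600 days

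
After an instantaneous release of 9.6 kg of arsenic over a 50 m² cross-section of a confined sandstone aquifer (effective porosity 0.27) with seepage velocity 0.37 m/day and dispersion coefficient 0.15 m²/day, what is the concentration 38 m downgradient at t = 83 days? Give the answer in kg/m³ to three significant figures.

For an instantaneous plane source, C(x,t) = M/(n_e·A·√(4πDt)) · exp(−(x−vt)²/(4Dt)), with n_e·A the pore (flow) area.
Plume center vt = 0.37 × 83 = 30.71 m, so the well at 38 m is 7.29 m downgradient of the peak.
√(4πDt) = 12.51 m, giving peak height M/(n_e·A·√(4πDt)) = 9.6/(0.27 × 50 × 12.51) = 0.05684 kg/m³.
(x−vt)²/(4Dt) = (7.29)²/(4 × 0.15 × 83) = 1.067; exp(−1.067) = 0.3440.
C = 0.05684 × 0.3440 = 0.0196 kg/m³.

0.0196 kg/m³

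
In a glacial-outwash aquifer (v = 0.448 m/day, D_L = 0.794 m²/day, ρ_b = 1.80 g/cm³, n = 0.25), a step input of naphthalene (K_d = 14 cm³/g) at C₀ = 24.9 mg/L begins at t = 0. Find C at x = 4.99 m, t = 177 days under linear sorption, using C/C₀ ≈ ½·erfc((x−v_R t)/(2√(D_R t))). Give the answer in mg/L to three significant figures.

Retardation factor R = 1 + ρ_b·K_d/n = 1 + 1.80 × 14/0.25 = 101.8.
Sorption retards both mechanisms: v_R = v/R = 0.004401 m/day, D_R = D/R = 0.007800 m²/day.
v_R·t = 0.004401 × 177 = 0.778977 m; 2√(D_R t) = 2.350 m; argument = (4.99 − 0.778977)/2.350 = 1.792.
C = C₀ × ½·erfc(1.792) = 24.9 × 0.005634 = 0.140 mg/L.

0.140 mg/L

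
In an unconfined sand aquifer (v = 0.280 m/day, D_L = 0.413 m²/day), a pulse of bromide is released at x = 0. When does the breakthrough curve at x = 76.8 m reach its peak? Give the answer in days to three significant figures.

For the 1D instantaneous-source solution, setting ∂C/∂t = 0 at fixed x gives v²t² + 2Dt − x² = 0, so t = (√(D² + v²x²) − D)/v².
√(D² + v²x²) = √(0.413² + 0.280² × 76.8²) = 21.51; v² = 0.0784.
t = (21.51 − 0.413)/0.0784 = 269 days (vs. the pure-advection estimate x/v = 274 d).

269 days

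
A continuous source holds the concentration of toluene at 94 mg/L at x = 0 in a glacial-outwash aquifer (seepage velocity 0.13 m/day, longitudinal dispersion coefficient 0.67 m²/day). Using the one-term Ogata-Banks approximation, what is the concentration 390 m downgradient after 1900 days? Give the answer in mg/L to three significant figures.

For a continuous step input, C/C₀ ≈ ½·erfc((x−vt)/(2√(Dt))).
vt = 0.13 × 1900 = 247 m and 2√(Dt) = 2√(0.67 × 1900) = 71.36 m.
Argument (x−vt)/(2√(Dt)) = (390 − 247)/71.36 = 2.004; ½·erfc(2.004) = 0.002298.
C = 94 × 0.002298 = 0.216 mg/L.

0.216 mg/L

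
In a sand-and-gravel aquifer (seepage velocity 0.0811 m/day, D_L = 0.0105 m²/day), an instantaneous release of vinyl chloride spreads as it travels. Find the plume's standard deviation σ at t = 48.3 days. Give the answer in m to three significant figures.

Dispersive spreading gives a Gaussian with σ² = 2Dt; advection only shifts the center.
σ = √(2 × 0.0105 × 48.3) = 1.01 m.

1.01 m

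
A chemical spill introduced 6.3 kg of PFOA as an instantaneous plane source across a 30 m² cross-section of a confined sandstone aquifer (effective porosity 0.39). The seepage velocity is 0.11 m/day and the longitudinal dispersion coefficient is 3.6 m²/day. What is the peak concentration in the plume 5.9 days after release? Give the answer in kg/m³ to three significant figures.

0.0330 kg/m³

The peak of an instantaneous 1D plume sits at x = vt; there the Gaussian factor is 1 and C_max = M/(n_e·A·√(4πDt)), where n_e·A is the pore area the mass is dissolved in.
√(4πDt) = √(4π × 3.6 × 5.9) = 16.34 m, so C_max = 6.3/(0.39 × 30 × 16.34) = 0.0330 kg/m³.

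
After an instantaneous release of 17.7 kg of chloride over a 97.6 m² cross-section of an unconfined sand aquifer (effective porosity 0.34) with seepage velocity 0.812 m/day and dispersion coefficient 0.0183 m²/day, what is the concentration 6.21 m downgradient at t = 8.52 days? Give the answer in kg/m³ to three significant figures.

0.170 kg/m³

For an instantaneous plane source, C(x,t) = M/(n_e·A·√(4πDt)) · exp(−(x−vt)²/(4Dt)), with n_e·A the pore (flow) area.
Plume center vt = 0.812 × 8.52 = 6.91824 m, so the well at 6.21 m is 0.70824 m upgradient of the peak.
√(4πDt) = 1.400 m, giving peak height M/(n_e·A·√(4πDt)) = 17.7/(0.34 × 97.6 × 1.400) = 0.3810 kg/m³.
(x−vt)²/(4Dt) = (-0.70824)²/(4 × 0.0183 × 8.52) = 0.8043; exp(−0.8043) = 0.4474.
C = 0.3810 × 0.4474 = 0.170 kg/m³.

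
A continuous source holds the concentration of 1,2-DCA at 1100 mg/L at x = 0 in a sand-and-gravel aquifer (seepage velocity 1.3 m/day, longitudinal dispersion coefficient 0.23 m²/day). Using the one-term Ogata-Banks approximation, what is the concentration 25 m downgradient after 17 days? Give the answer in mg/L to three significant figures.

For a continuous step input, C/C₀ ≈ ½·erfc((x−vt)/(2√(Dt))).
vt = 1.3 × 17 = 22.1 m and 2√(Dt) = 2√(0.23 × 17) = 3.955 m.
Argument (x−vt)/(2√(Dt)) = (25 − 22.1)/3.955 = 0.7332; ½·erfc(0.7332) = 0.1499.
C = 1100 × 0.1499 = 165 mg/L.

165 mg/L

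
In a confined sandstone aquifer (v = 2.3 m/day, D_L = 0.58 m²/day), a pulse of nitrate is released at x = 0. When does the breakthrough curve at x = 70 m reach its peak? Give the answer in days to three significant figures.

For the 1D instantaneous-source solution, setting ∂C/∂t = 0 at fixed x gives v²t² + 2Dt − x² = 0, so t = (√(D² + v²x²) − D)/v².
√(D² + v²x²) = √(0.58² + 2.3² × 70²) = 161.0; v² = 5.29.
t = (161.0 − 0.58)/5.29 = 30.3 days (vs. the pure-advection estimate x/v = 30.4 d).

30.3 days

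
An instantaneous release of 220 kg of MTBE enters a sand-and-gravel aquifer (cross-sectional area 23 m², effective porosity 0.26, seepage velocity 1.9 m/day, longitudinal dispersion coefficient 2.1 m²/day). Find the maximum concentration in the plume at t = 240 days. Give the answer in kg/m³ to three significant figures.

The peak of an instantaneous 1D plume sits at x = vt; there the Gaussian factor is 1 and C_max = M/(n_e·A·√(4πDt)), where n_e·A is the pore area the mass is dissolved in.
√(4πDt) = √(4π × 2.1 × 240) = 79.58 m, so C_max = 220/(0.26 × 23 × 79.58) = 0.462 kg/m³.

0.462 kg/m³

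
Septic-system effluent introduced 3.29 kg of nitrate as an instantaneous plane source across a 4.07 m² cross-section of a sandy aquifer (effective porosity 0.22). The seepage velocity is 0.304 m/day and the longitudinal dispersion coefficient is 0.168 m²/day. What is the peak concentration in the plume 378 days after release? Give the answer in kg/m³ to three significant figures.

The peak of an instantaneous 1D plume sits at x = vt; there the Gaussian factor is 1 and C_max = M/(n_e·A·√(4πDt)), where n_e·A is the pore area the mass is dissolved in.
√(4πDt) = √(4π × 0.168 × 378) = 28.25 m, so C_max = 3.29/(0.22 × 4.07 × 28.25) = 0.130 kg/m³.

0.130 kg/m³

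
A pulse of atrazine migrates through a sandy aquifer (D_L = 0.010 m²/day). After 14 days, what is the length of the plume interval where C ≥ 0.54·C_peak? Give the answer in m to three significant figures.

The plume is Gaussian with σ = √(2Dt) = √(2 × 0.010 × 14) = 0.5292 m.
C/C_peak = exp(−Δx²/(2σ²)) = 0.54 ⇒ Δx = σ·√(−2 ln 0.54) = 0.5292 × 1.110 = 0.5874 m.
Width = 2Δx = 1.17 m.

1.17 m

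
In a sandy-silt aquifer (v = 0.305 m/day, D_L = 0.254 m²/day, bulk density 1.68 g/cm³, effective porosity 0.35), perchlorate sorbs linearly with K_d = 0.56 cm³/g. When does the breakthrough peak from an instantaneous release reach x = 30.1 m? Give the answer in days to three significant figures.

354 days

Retardation factor R = 1 + ρ_b·K_d/n = 1 + 1.68 × 0.56/0.35 = 3.688.
Sorption retards both mechanisms: v_R = v/R = 0.08270 m/day, D_R = D/R = 0.06887 m²/day.
Peak time from v_R²t² + 2D_R t − x² = 0: t = (√(D_R² + v_R²x²) − D_R)/v_R².
√(D_R² + v_R²x²) = √(0.06887² + 0.08270² × 30.1²) = 2.490; v_R² = 0.006839.
t = (2.490 − 0.06887)/0.006839 = 354 days.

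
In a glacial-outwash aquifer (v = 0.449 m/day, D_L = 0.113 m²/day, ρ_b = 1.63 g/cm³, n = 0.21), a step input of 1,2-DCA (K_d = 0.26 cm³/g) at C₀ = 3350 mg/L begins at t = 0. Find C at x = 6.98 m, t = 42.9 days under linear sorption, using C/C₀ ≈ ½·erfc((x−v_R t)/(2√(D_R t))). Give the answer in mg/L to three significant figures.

1240 mg/L

Retardation factor R = 1 + ρ_b·K_d/n = 1 + 1.63 × 0.26/0.21 = 3.018.
Sorption retards both mechanisms: v_R = v/R = 0.1488 m/day, D_R = D/R = 0.03744 m²/day.
v_R·t = 0.1488 × 42.9 = 6.38352 m; 2√(D_R t) = 2.535 m; argument = (6.98 − 6.38352)/2.535 = 0.2353.
C = C₀ × ½·erfc(0.2353) = 3350 × 0.3697 = 1240 mg/L.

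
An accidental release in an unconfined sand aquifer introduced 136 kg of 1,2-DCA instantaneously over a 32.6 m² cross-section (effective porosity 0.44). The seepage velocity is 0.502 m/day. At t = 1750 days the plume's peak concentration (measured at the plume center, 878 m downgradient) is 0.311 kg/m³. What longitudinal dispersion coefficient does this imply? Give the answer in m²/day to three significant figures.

0.0423 m²/day

At the plume center C_max = M/(n_e·A·√(4πDt)), so D = M²/(4πt·(n_e·A·C_max)²).
n_e·A·C_max = 0.44 × 32.6 × 0.311 = 4.461 kg/m.
D = 136²/(4π × 1750 × 4.461²) = 0.0423 m²/day.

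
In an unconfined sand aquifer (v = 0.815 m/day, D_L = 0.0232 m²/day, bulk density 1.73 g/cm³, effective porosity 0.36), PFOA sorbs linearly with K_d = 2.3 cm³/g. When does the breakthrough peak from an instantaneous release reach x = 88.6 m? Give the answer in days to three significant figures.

Retardation factor R = 1 + ρ_b·K_d/n = 1 + 1.73 × 2.3/0.36 = 12.05.
Sorption retards both mechanisms: v_R = v/R = 0.06763 m/day, D_R = D/R = 0.001925 m²/day.
Peak time from v_R²t² + 2D_R t − x² = 0: t = (√(D_R² + v_R²x²) − D_R)/v_R².
√(D_R² + v_R²x²) = √(0.001925² + 0.06763² × 88.6²) = 5.992; v_R² = 0.004574.
t = (5.992 − 0.001925)/0.004574 = 1310 days.

1310 days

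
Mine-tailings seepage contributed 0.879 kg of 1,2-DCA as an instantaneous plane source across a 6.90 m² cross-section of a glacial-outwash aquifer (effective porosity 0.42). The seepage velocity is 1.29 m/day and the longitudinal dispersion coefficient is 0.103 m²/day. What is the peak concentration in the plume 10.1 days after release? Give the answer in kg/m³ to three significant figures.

The peak of an instantaneous 1D plume sits at x = vt; there the Gaussian factor is 1 and C_max = M/(n_e·A·√(4πDt)), where n_e·A is the pore area the mass is dissolved in.
√(4πDt) = √(4π × 0.103 × 10.1) = 3.616 m, so C_max = 0.879/(0.42 × 6.90 × 3.616) = 0.0839 kg/m³.

0.0839 kg/m³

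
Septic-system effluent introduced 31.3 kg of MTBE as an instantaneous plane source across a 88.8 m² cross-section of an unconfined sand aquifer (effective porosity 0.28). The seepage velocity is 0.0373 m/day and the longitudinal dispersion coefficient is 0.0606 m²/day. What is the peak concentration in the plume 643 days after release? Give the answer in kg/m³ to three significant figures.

0.0569 kg/m³

The peak of an instantaneous 1D plume sits at x = vt; there the Gaussian factor is 1 and C_max = M/(n_e·A·√(4πDt)), where n_e·A is the pore area the mass is dissolved in.
√(4πDt) = √(4π × 0.0606 × 643) = 22.13 m, so C_max = 31.3/(0.28 × 88.8 × 22.13) = 0.0569 kg/m³.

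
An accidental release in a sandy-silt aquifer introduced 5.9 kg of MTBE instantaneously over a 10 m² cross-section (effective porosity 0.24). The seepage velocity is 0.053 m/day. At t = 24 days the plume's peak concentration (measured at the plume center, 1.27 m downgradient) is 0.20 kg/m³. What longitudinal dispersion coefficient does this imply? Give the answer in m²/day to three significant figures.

0.501 m²/day

At the plume center C_max = M/(n_e·A·√(4πDt)), so D = M²/(4πt·(n_e·A·C_max)²).
n_e·A·C_max = 0.24 × 10 × 0.20 = 0.4800 kg/m.
D = 5.9²/(4π × 24 × 0.4800²) = 0.501 m²/day.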